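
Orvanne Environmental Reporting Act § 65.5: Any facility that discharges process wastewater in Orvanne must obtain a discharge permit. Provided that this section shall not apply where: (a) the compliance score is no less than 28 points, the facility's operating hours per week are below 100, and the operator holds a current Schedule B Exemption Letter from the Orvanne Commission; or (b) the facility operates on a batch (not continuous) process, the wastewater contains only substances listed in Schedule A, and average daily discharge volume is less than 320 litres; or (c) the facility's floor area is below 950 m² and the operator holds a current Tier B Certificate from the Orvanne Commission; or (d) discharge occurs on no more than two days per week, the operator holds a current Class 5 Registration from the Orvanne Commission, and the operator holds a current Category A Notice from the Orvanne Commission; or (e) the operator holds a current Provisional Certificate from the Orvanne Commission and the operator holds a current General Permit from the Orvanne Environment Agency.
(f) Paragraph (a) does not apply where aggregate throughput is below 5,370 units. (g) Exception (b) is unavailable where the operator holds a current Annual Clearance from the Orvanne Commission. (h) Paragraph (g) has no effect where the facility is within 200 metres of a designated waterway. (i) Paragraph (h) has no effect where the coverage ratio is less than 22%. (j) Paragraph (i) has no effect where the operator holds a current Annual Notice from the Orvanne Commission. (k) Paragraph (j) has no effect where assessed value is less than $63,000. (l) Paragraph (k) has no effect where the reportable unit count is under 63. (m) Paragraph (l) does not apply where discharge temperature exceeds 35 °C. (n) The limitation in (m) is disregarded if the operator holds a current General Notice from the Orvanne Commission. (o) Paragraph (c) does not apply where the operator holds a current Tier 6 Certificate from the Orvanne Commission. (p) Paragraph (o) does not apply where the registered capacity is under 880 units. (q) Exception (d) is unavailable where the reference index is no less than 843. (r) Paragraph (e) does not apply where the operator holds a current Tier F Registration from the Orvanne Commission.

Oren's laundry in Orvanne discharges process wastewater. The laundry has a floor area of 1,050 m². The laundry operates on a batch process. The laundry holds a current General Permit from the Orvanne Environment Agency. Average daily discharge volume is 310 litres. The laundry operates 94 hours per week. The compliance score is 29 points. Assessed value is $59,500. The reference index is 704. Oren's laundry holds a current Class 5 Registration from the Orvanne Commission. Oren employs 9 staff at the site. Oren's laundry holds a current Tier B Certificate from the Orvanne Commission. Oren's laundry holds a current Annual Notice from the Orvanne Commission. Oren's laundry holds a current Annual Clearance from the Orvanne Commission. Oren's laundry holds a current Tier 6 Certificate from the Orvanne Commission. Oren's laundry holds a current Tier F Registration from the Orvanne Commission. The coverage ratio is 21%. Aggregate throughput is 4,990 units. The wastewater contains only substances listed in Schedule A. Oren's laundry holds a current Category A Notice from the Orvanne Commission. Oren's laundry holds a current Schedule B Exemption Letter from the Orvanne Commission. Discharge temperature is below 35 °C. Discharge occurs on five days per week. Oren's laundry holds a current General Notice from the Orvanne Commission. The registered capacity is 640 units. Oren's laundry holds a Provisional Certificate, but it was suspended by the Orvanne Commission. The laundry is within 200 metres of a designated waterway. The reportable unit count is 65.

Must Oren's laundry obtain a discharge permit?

Exception (a)'s conditions are all satisfied: the compliance score is 29 points, meeting the 28 points threshold; the facility's operating hours per week are 94, below the 100 limit; a current Schedule B Exemption Letter is held. But: (f) operates against (a): aggregate throughput is 4,990 units, below the 5,370 units limit. Exception (a) does not apply.
Exception (b): the facility operates on a batch process; the wastewater is Schedule-A-only; average daily discharge volume is 310 litres, less than the 320 litres limit — every condition holds. Turning to paragraphs (g)–(n): (g) operates against (b): a current Annual Clearance is held. (h) would limit (g) — the laundry is within 200 m of a designated waterway — but (i) sets (h) aside: (i) is engaged — the coverage ratio is 21%, less than the 22% limit. (j) would limit (i) — a current Annual Notice is held — but (k) sets (j) aside: (k) applies — assessed value is $59,500, less than the $63,000 limit. (l) is not engaged (the reportable unit count is 65, not under 63), so (k) stands. Exception (b) does not apply.
Exception (c) requires that the facility's floor area is below 950 m²; but the facility's floor area is 1,050 m², not below 950 m², so (c) is unavailable.
Exception (d) does not apply: discharge occurs on five days per week.
Exception (e) fails — no current Provisional Certificate is held.
None of the exceptions is available; § 65.5 applies in full.

Yes — Oren's laundry must obtain a discharge permit.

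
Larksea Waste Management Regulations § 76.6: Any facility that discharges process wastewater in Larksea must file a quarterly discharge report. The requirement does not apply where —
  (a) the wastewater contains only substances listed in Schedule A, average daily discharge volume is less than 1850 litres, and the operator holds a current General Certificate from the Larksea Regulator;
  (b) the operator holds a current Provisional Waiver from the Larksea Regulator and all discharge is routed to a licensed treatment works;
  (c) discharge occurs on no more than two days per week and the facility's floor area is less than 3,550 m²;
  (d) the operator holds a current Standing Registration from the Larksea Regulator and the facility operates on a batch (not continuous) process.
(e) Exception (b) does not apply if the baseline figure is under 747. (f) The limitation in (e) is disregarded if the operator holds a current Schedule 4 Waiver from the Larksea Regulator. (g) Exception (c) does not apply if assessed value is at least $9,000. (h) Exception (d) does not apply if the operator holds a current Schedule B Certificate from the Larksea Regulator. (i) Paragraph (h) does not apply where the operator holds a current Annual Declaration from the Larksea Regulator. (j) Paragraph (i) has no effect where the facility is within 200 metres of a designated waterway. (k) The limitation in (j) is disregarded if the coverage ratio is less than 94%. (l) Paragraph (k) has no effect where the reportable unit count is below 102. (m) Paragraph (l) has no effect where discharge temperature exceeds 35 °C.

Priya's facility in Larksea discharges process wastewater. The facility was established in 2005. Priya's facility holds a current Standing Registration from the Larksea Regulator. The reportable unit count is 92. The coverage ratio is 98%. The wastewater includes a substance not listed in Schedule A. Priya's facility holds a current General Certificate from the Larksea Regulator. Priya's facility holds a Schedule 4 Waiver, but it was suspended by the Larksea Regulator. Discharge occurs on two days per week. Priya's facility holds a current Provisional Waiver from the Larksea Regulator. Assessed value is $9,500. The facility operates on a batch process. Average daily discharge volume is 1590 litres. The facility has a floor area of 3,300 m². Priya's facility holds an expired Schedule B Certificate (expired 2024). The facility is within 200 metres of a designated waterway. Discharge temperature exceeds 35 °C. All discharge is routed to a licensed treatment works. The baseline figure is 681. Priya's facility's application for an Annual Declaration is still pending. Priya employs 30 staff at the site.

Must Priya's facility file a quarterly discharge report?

No — exception (d) applies; Priya's facility is not required to file a quarterly discharge report.

Exception (a) fails — the wastewater includes a non-Schedule-A substance.
Exception (b): a current Provisional Waiver is held; discharge is routed to a licensed treatment works — every condition holds. Turning to paragraphs (e)–(f): (e) operates against (b): the baseline figure is 681, under the 747 limit. (f), which would lift (e), is inapplicable — the Schedule 4 Waiver is not current. (b) is therefore removed.
Exception (c)'s conditions are all satisfied: discharge occurs on no more than two days per week; the facility's floor area is 3,300 m², less than the 3,550 m² limit. But: (g) operates against (c): assessed value is $9,500, meeting the $9,000 threshold. So (c) is unavailable.
Exception (d): a current Standing Registration is held; the facility operates on a batch process — every condition holds. Considering the limiting provisions: (h), which would limit (d), does not operate here: the Schedule B Certificate is not current. So (d) applies.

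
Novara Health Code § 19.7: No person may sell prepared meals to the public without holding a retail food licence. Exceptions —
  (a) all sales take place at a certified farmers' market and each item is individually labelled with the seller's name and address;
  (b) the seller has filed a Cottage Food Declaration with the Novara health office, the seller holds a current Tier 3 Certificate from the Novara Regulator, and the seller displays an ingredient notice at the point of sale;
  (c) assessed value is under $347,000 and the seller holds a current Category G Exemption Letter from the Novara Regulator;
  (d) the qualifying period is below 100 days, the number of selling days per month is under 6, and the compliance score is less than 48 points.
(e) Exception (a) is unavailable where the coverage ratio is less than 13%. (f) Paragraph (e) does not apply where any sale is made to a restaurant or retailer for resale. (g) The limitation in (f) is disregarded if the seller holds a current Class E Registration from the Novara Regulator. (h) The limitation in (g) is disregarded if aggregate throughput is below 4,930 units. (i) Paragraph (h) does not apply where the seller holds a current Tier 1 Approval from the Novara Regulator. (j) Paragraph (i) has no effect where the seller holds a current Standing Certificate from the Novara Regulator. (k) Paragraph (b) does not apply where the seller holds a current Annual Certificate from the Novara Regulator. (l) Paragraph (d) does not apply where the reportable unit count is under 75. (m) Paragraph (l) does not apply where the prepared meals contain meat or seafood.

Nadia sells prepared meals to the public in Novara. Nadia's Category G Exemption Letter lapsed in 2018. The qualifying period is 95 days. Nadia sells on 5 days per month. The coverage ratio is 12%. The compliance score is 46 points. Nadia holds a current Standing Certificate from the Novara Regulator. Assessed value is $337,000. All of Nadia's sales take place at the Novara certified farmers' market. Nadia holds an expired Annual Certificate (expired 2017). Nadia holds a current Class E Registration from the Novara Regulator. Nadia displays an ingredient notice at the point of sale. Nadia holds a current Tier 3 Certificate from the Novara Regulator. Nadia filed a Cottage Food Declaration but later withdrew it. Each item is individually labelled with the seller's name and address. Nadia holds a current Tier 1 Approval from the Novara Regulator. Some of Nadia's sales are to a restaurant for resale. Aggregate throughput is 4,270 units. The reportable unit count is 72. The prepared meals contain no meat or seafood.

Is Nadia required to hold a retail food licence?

All of (a)'s requirements are met (all sales are at a certified farmers' market; items are individually labelled). Applying paragraphs (e)–(j): (e) would limit (a) — the coverage ratio is 12%, less than the 13% limit — but (f) sets (e) aside: (f) operates against (e): some sales are to a restaurant for resale. (g) would limit (f) — a current Class E Registration is held — but (h) sets (g) aside: (h) operates — aggregate throughput is 4,270 units, below the 4,930 units limit. (i) is engaged (a current Tier 1 Approval is held), but is overridden by (j): (j) applies — a current Standing Certificate is held. Exception (a) stands.
Exception (b) does not apply: the Cottage Food Declaration was withdrawn.
Exception (c) does not apply: no current Category G Exemption Letter is held.
Exception (d) is satisfied on its face — the qualifying period is 95 days, below the 100 days limit; the number of selling days per month is 5, under the 6 limit; the compliance score is 46 points, less than the 48 points limit. But applying paragraphs (l)–(m): (l) operates — the reportable unit count is 72, under the 75 limit. (m), which would lift (l), is not engaged — the prepared meals contain no meat or seafood. Exception (d) does not apply.

No — exception (a) applies; Nadia is not required to hold a retail food licence.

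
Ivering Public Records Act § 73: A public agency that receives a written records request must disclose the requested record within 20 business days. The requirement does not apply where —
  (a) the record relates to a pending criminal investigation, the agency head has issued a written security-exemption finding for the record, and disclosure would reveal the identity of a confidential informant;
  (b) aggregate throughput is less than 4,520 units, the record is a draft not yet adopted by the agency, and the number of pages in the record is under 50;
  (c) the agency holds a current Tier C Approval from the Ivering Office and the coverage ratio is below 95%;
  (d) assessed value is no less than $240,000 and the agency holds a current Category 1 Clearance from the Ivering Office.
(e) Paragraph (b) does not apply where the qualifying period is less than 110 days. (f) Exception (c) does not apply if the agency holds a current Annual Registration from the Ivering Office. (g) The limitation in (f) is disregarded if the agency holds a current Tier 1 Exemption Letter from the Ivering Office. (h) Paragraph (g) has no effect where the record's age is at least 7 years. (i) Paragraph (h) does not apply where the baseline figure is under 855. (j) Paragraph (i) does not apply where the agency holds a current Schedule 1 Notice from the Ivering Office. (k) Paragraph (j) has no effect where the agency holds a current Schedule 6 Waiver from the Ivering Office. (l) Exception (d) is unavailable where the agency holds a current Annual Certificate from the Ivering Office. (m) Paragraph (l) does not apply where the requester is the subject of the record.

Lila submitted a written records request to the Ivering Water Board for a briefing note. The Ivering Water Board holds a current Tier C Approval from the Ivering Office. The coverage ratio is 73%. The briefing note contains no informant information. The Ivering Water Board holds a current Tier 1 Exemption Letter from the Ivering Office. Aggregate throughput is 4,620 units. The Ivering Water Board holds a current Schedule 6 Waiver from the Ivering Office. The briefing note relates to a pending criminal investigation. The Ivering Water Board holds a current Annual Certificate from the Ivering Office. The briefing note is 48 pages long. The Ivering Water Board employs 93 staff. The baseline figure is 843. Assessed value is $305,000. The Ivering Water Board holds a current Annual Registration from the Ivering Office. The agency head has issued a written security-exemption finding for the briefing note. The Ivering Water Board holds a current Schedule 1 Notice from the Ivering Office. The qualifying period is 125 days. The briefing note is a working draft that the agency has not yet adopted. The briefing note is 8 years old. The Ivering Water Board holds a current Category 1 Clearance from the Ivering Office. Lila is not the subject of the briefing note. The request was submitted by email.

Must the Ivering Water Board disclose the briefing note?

No — exception (c) applies; the Ivering Water Board is not required to disclose the briefing note.

Exception (a) does not apply: the briefing note contains no informant information.
Exception (b) fails — aggregate throughput is 4,620 units, not less than 4,520 units.
All of (c)'s requirements are met (a current Tier C Approval is held; the coverage ratio is 73%, below the 95% limit). Considering the limiting provisions: (f) would limit (c) — a current Annual Registration is held — but (g) sets (f) aside: (g) is engaged — a current Tier 1 Exemption Letter is held. (h) would limit (g) — the record's age is 8 years, meeting the 7 years threshold — but (i) sets (h) aside: (i) operates — the baseline figure is 843, under the 855 limit. (j) would limit (i) — a current Schedule 1 Notice is held — but (k) sets (j) aside: (k) applies — a current Schedule 6 Waiver is held. Exception (c) stands.
Exception (d) is satisfied on its face — assessed value is $305,000, meeting the $240,000 threshold; a current Category 1 Clearance is held. Turning to paragraphs (l)–(m): (l) operates against (d): a current Annual Certificate is held. (m) is inapplicable (Lila is not the subject of the briefing note), so (l) stands. Exception (d) does not apply.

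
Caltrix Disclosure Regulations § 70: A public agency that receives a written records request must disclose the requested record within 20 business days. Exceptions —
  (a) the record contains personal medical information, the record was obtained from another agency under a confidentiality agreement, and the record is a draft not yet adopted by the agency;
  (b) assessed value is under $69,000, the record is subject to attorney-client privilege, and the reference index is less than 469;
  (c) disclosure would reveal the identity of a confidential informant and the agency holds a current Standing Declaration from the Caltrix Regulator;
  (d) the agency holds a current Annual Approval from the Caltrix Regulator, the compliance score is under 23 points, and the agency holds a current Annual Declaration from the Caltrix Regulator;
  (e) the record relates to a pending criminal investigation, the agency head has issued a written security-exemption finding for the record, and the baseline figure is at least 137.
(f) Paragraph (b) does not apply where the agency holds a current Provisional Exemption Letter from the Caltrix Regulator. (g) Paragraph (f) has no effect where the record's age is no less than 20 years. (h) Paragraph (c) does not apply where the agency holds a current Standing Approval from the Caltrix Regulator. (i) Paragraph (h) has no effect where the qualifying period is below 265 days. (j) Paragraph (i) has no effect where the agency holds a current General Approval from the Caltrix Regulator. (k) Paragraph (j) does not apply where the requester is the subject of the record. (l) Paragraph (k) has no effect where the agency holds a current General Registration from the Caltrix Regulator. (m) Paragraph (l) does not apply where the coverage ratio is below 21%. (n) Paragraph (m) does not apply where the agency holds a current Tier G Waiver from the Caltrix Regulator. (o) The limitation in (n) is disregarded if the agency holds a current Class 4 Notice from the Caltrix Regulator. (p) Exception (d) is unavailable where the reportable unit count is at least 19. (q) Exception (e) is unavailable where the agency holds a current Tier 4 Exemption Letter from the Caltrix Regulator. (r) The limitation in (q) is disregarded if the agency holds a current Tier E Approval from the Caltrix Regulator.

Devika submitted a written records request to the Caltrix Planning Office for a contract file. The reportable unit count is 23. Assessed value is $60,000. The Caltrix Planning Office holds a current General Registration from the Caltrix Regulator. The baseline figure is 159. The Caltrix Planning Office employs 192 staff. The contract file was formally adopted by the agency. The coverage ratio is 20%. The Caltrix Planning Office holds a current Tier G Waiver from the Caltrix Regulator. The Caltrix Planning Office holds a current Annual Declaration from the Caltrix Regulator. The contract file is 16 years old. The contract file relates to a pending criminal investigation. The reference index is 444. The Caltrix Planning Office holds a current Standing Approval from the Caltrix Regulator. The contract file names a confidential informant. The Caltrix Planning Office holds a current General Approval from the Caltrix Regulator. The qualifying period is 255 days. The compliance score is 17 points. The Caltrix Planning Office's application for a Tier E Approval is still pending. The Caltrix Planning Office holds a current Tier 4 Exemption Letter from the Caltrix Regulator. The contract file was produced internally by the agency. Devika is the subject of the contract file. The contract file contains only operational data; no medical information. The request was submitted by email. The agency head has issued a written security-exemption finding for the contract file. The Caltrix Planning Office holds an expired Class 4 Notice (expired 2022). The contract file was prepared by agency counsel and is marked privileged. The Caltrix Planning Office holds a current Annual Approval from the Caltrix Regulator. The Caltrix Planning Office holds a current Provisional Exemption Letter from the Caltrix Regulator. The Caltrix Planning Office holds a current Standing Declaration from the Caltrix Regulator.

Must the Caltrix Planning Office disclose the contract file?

Exception (a) does not apply: the contract file contains only operational data.
Exception (b): assessed value is $60,000, under the $69,000 limit; the contract file is privileged; the reference index is 444, less than the 469 limit — every condition holds. But: (f) applies — a current Provisional Exemption Letter is held. (g) does not operate here (the record's age is 16 years, short of 20 years), so (f) stands. Exception (b) does not apply.
Exception (c)'s conditions are all satisfied: the contract file names a confidential informant; a current Standing Declaration is held. However, paragraphs (h)–(o) must be considered: (h) operates against (c): a current Standing Approval is held. (i) applies (the qualifying period is 255 days, below the 265 days limit), but yields to (j): (j) operates against (i): a current General Approval is held. (k) would limit (j) — Devika is the subject of the contract file — but (l) sets (k) aside: (l) is engaged — a current General Registration is held. (m) would limit (l) — the coverage ratio is 20%, below the 21% limit — but (n) sets (m) aside: (n) is triggered — a current Tier G Waiver is held. (o) is inapplicable (there is no Class 4 Notice in force), so (n) stands. So (c) is unavailable.
Exception (d) is satisfied on its face — a current Annual Approval is held; the compliance score is 17 points, under the 23 points limit; a current Annual Declaration is held. But: (p) applies — the reportable unit count is 23, meeting the 19 threshold. So (d) is unavailable.
Exception (e)'s conditions are all satisfied: the contract file relates to a pending investigation; a written security-exemption finding has been issued; the baseline figure is 159, meeting the 137 threshold. But: (q) operates against (e): a current Tier 4 Exemption Letter is held. (r), which would lift (q), does not operate here — no current Tier E Approval is held. (e) is therefore removed.
None of the exceptions is available; § 70 applies in full.

Yes — the Caltrix Planning Office must disclose the contract file.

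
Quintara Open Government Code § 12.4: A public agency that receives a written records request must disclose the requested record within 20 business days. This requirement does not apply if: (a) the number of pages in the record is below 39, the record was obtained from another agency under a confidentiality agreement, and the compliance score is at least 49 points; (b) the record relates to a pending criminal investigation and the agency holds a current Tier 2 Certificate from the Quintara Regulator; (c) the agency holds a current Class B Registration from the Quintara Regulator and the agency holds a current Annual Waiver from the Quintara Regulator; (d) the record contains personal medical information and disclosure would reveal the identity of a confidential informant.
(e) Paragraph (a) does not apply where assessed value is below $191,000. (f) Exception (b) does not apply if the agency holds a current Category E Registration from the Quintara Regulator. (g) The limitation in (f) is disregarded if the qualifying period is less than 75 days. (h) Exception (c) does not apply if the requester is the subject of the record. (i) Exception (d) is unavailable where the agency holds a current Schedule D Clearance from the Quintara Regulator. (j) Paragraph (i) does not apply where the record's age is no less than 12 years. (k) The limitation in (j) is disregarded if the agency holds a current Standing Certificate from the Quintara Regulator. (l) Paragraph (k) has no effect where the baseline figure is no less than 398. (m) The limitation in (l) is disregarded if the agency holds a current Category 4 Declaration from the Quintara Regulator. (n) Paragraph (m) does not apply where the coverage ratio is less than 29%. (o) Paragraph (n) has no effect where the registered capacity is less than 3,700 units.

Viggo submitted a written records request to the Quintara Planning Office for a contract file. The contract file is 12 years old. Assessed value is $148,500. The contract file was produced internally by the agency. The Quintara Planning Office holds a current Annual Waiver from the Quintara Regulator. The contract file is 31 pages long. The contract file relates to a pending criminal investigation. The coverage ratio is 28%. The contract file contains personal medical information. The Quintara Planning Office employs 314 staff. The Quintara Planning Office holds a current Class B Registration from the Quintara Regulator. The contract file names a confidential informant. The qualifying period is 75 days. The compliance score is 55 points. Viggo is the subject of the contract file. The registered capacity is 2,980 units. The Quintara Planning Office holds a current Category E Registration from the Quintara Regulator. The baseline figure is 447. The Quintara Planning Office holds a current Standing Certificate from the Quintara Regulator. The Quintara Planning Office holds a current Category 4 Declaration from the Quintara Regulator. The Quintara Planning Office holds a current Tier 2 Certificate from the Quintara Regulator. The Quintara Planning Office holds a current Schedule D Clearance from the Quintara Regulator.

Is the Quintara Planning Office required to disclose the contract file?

Exception (a) fails — the contract file was produced internally.
Exception (b): the contract file relates to a pending investigation; a current Tier 2 Certificate is held — every condition holds. But: (f) operates against (b): a current Category E Registration is held. (g) is not engaged (the qualifying period is 75 days, not less than 75 days), so (f) stands. Exception (b) does not apply.
Exception (c) is satisfied on its face — a current Class B Registration is held; a current Annual Waiver is held. But: (h) operates — Viggo is the subject of the contract file. (c) is therefore removed.
Exception (d)'s conditions are all satisfied: the contract file contains personal medical information; the contract file names a confidential informant. But applying paragraphs (i)–(o): (i) is triggered — a current Schedule D Clearance is held. (j) would limit (i) — the record's age is 12 years, meeting the 12 years threshold — but (k) sets (j) aside: (k) operates against (j): a current Standing Certificate is held. (l) would limit (k) — the baseline figure is 447, meeting the 398 threshold — but (m) sets (l) aside: (m) is triggered — a current Category 4 Declaration is held. (n) is engaged (the coverage ratio is 28%, less than the 29% limit), but is displaced by (o): (o) applies — the registered capacity is 2,980 units, less than the 3,700 units limit. (d) is therefore removed.
No exception is made out. the Quintara Planning Office falls within the general rule.

Yes — the Quintara Planning Office must disclose the contract file.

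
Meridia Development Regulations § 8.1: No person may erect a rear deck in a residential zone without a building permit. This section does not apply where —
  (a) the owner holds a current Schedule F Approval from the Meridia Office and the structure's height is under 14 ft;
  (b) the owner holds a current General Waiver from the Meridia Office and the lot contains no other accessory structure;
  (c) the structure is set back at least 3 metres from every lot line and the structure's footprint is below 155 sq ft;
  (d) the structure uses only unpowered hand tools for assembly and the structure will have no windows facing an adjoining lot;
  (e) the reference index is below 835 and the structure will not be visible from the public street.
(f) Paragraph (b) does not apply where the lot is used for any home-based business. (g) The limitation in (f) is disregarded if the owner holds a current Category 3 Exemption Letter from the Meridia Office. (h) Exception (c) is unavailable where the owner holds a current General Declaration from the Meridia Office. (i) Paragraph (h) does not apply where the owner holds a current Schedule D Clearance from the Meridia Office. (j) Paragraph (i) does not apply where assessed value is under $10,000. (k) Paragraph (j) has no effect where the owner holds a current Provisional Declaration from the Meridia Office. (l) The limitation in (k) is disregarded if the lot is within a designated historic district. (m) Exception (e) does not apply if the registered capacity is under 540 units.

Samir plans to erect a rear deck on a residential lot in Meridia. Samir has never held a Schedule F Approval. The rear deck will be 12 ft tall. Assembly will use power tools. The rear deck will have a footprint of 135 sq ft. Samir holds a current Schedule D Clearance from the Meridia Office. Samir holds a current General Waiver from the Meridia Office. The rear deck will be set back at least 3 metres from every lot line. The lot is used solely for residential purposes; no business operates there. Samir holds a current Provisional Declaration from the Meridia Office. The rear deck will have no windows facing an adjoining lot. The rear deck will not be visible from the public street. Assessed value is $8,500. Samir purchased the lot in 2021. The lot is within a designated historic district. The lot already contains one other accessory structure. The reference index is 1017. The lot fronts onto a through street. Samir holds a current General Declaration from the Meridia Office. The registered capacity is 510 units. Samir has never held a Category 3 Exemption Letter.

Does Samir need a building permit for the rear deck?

Yes — Samir must obtain a building permit.

Exception (a) requires that the owner holds a current Schedule F Approval from the Meridia Office; but there is no Schedule F Approval in force, so (a) is unavailable.
Exception (b) does not apply: the lot already has another accessory structure.
Exception (c)'s conditions are all satisfied: the setback is at least 3 m on every side; the structure's footprint is 135 sq ft, below the 155 sq ft limit. However, paragraphs (h)–(l) must be considered: (h) operates — a current General Declaration is held. (i) would limit (h) — a current Schedule D Clearance is held — but (j) sets (i) aside: (j) operates against (i): assessed value is $8,500, under the $10,000 limit. (k) is engaged (a current Provisional Declaration is held), but is displaced by (l): (l) operates against (k): the lot is in a historic district. Exception (c) does not apply.
Exception (d) requires that the structure uses only unpowered hand tools for assembly; but assembly uses power tools, so (d) is unavailable.
Exception (e) does not apply: the reference index is 1,017, not below 835.
None of the exceptions is available; § 8.1 applies in full.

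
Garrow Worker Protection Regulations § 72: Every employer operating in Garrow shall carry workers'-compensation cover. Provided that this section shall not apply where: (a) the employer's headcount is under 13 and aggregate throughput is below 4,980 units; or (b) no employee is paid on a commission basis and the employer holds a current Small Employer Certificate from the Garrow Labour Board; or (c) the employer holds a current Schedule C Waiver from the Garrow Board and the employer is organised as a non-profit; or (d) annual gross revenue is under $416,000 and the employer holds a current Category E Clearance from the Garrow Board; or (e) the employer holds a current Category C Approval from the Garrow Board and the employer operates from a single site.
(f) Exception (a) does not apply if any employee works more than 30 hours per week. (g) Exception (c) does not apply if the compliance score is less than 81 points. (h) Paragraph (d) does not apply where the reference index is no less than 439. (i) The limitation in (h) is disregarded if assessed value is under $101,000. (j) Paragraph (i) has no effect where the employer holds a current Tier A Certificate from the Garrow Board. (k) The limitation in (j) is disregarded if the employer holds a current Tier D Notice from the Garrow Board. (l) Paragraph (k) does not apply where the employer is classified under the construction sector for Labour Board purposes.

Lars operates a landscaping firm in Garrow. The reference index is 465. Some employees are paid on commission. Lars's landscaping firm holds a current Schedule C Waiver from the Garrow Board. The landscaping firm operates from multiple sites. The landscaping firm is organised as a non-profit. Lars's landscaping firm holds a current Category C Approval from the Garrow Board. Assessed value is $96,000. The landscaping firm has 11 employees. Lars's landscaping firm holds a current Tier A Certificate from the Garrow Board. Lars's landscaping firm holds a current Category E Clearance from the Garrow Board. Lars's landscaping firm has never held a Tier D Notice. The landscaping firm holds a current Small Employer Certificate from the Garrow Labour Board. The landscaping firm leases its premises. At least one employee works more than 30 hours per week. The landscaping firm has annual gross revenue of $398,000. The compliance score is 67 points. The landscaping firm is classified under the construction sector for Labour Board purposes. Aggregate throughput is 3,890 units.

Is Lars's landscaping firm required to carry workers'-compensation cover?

Exception (a)'s conditions are all satisfied: the employer's headcount is 11, under the 13 limit; aggregate throughput is 3,890 units, below the 4,980 units limit. But: (f) operates against (a): at least one employee exceeds 30 hours/week. Exception (a) does not apply.
Exception (b) does not apply: some employees are paid on commission.
Exception (c): a current Schedule C Waiver is held; the employer is a non-profit — every condition holds. Turning to paragraph (g): (g) operates against (c): the compliance score is 67 points, less than the 81 points limit. Exception (c) does not apply.
Exception (d)'s conditions are all satisfied: annual gross revenue is $398,000, under the $416,000 limit; a current Category E Clearance is held. Turning to paragraphs (h)–(l): (h) operates against (d): the reference index is 465, meeting the 439 threshold. (i) operates (assessed value is $96,000, under the $101,000 limit), but is itself disapplied by (j): (j) is triggered — a current Tier A Certificate is held. (k) is not triggered (there is no Tier D Notice in force), so (j) stands. So (d) is unavailable.
Exception (e) requires that the employer operates from a single site; but the employer operates from multiple sites, so (e) is unavailable.
None of the exceptions is available; § 72 applies in full.

Yes — Lars's landscaping firm must carry workers'-compensation cover.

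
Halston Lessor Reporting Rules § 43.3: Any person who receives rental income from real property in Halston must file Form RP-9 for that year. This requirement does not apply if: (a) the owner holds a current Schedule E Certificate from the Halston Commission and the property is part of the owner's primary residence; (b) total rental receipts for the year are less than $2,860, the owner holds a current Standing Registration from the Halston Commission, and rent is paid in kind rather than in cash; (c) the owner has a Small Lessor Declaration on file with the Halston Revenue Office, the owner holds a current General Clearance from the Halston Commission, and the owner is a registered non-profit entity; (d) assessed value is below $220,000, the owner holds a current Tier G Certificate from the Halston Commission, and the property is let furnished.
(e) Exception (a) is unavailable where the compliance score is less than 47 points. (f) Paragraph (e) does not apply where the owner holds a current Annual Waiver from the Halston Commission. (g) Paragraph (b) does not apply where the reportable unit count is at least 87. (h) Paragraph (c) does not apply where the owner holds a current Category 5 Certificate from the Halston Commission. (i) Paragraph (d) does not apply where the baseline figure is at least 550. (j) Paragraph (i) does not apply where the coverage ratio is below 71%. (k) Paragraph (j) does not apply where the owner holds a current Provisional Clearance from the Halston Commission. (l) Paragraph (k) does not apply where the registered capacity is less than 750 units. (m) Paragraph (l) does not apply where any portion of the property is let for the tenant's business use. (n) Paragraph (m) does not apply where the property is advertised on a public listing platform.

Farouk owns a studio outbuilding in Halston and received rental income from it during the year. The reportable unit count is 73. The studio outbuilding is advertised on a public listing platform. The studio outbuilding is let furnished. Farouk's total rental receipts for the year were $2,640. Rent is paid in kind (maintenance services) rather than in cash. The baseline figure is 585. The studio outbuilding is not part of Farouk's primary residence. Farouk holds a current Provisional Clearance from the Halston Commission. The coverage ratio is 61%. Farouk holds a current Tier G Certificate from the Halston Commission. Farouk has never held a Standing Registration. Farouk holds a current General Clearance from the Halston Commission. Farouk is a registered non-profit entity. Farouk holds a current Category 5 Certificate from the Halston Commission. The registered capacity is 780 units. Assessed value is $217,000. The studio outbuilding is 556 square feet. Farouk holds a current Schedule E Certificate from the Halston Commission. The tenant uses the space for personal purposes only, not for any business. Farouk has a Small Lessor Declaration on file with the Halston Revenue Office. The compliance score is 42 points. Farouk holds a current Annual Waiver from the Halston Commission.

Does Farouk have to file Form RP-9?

Yes — Farouk must file Form RP-9.

Exception (a) fails — the studio outbuilding is not part of the primary residence.
Exception (b) does not apply: the Standing Registration is not current.
All of (c)'s requirements are met (a Small Lessor Declaration is on file; a current General Clearance is held; Farouk is a registered non-profit). But: (h) operates against (c): a current Category 5 Certificate is held. So (c) is unavailable.
Exception (d) is satisfied on its face — assessed value is $217,000, below the $220,000 limit; a current Tier G Certificate is held; the property is let furnished. But applying paragraphs (i)–(n): (i) is engaged — the baseline figure is 585, meeting the 550 threshold. (j) would limit (i) — the coverage ratio is 61%, below the 71% limit — but (k) sets (j) aside: (k) is triggered — a current Provisional Clearance is held. (l), which would lift (k), does not operate here — the registered capacity is 780 units, not less than 750 units. Exception (d) does not apply.
Every exception is unavailable, so the rule governs.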